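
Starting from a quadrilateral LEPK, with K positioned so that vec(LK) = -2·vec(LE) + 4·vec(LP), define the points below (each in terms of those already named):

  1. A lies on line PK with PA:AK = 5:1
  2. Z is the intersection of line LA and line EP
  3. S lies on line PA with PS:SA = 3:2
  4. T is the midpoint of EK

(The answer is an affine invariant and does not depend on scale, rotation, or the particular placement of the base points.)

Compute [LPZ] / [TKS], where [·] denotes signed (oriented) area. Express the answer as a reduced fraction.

Choose coordinates L = (0, 0), E = (1, 0), P = (0, 1), K = (-2, 4).
1. A lies on line PK with PA:AK = 5:1 ⇒ A = (-5/3, 7/2)
2. Z is the intersection of line LA and line EP ⇒ Z = (-10/11, 21/11)
3. S lies on line PA with PS:SA = 3:2 ⇒ S = (-1, 5/2)
4. T is the midpoint of EK ⇒ T = (-1/2, 2)
2·[LPZ] = 10/11, 2·[TKS] = 1/4
[LPZ]:[TKS] = 10/11:1/4 = 40/11

[LPZ]:[TKS] = 40/11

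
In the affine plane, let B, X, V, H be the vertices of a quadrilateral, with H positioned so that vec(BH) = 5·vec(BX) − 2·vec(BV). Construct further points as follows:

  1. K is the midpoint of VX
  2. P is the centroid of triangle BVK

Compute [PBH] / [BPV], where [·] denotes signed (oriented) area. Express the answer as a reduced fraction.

[PBH]:[BPV] = 17

Assign B = (0, 0), X = (1, 0), V = (0, 1), H = (5, -2) — the answer is frame-independent, so this choice is without loss of generality.
1. K is the midpoint of VX ⇒ K = (1/2, 1/2)
2. P is the centroid of triangle BVK ⇒ P = (1/6, 1/2)
2·[PBH] = 17/6, 2·[BPV] = 1/6
[PBH]:[BPV] = 17/6:1/6 = 17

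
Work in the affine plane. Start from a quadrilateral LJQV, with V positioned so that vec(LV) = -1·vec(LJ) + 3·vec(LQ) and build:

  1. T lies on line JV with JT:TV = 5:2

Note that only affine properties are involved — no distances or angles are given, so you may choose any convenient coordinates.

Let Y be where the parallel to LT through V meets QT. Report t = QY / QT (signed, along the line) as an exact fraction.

Work in coordinates with L = (0, 0), J = (1, 0), Q = (0, 1), V = (-1, 3).
1. T lies on line JV with JT:TV = 5:2 ⇒ T = (-3/7, 15/7)
through V parallel to LT: direction (-3/7, 15/7); meets QT at Y = (-9/7, 31/7)
Y = Q + t·(T−Q) with t = 3

t = 3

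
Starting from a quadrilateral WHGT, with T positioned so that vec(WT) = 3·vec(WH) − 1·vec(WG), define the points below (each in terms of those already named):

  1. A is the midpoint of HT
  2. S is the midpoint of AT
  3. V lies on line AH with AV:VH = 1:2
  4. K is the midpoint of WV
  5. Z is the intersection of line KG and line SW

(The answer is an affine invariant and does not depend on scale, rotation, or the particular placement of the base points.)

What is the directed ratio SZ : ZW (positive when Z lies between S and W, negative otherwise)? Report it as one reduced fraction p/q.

Set W = (0, 0), H = (1, 0), G = (0, 1), T = (3, -1); any affine frame gives the same invariant.
1. A is the midpoint of HT ⇒ A = (2, -1/2)
2. S is the midpoint of AT ⇒ S = (5/2, -3/4)
3. V lies on line AH with AV:VH = 1:2 ⇒ V = (5/3, -1/3)
4. K is the midpoint of WV ⇒ K = (5/6, -1/6)
5. Z is the intersection of line KG and line SW ⇒ Z = (10/11, -3/11)
Z = S + t·(W−S) with t = 7/11, so SZ:ZW = t:(1−t) = 7/11:4/11

SZ:ZW = 7/4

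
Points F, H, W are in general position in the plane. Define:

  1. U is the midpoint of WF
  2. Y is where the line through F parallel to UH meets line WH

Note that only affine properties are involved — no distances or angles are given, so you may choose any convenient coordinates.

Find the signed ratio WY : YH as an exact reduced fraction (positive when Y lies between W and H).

Work in coordinates with F = (0, 0), H = (1, 0), W = (0, 1).
1. U is the midpoint of WF ⇒ U = (0, 1/2)
2. Y is where the line through F parallel to UH meets line WH ⇒ Y = (2, -1)
Y = W + t·(H−W) with t = 2, so WY:YH = t:(1−t) = 2:-1

WY:YH = -2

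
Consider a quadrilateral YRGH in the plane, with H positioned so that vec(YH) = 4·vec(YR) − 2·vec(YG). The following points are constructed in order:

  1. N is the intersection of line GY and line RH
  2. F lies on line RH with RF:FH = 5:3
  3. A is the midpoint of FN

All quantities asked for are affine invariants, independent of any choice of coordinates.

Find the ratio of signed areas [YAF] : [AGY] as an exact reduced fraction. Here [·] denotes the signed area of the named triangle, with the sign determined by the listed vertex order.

Work in coordinates with Y = (0, 0), R = (1, 0), G = (0, 1), H = (4, -2).
1. N is the intersection of line GY and line RH ⇒ N = (0, 2/3)
2. F lies on line RH with RF:FH = 5:3 ⇒ F = (23/8, -5/4)
3. A is the midpoint of FN ⇒ A = (23/16, -7/24)
2·[YAF] = -23/24, 2·[AGY] = 23/16
[YAF]:[AGY] = -23/24:23/16 = -2/3

[YAF]:[AGY] = -2/3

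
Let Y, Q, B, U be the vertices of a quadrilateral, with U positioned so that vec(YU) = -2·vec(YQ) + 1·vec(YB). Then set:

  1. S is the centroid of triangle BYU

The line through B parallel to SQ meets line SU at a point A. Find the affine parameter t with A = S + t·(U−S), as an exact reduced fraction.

Assign Y = (0, 0), Q = (1, 0), B = (0, 1), U = (-2, 1) — the answer is frame-independent, so this choice is without loss of generality.
1. S is the centroid of triangle BYU ⇒ S = (-2/3, 2/3)
through B parallel to SQ: direction (5/3, -2/3); meets SU at A = (10/3, -1/3)
A = S + t·(U−S) with t = -3

t = -3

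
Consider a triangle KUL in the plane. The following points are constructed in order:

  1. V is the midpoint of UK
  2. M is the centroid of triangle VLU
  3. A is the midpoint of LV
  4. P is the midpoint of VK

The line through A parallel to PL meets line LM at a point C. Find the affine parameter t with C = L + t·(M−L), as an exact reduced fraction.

t = 3/8

Assign K = (0, 0), U = (1, 0), L = (0, 1) — the answer is frame-independent, so this choice is without loss of generality.
1. V is the midpoint of UK ⇒ V = (1/2, 0)
2. M is the centroid of triangle VLU ⇒ M = (1/2, 1/3)
3. A is the midpoint of LV ⇒ A = (1/4, 1/2)
4. P is the midpoint of VK ⇒ P = (1/4, 0)
through A parallel to PL: direction (-1/4, 1); meets LM at C = (3/16, 3/4)
C = L + t·(M−L) with t = 3/8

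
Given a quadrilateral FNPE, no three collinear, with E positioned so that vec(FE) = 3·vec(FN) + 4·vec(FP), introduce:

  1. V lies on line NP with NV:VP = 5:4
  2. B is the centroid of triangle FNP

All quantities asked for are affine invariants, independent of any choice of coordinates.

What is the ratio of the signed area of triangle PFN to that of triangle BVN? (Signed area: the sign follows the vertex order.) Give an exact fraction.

[PFN]:[BVN] = -27/5

Choose coordinates F = (0, 0), N = (1, 0), P = (0, 1), E = (3, 4).
1. V lies on line NP with NV:VP = 5:4 ⇒ V = (4/9, 5/9)
2. B is the centroid of triangle FNP ⇒ B = (1/3, 1/3)
2·[PFN] = 1, 2·[BVN] = -5/27
[PFN]:[BVN] = 1:-5/27 = -27/5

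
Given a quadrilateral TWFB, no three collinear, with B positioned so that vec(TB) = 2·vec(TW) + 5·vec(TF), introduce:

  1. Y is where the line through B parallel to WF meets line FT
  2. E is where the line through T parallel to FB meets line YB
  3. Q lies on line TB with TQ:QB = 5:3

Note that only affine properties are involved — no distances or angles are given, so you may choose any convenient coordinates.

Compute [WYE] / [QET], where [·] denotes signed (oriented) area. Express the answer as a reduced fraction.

[WYE]:[QET] = 48/5

Choose coordinates T = (0, 0), W = (1, 0), F = (0, 1), B = (2, 5).
1. Y is where the line through B parallel to WF meets line FT ⇒ Y = (0, 7)
2. E is where the line through T parallel to FB meets line YB ⇒ E = (7/3, 14/3)
3. Q lies on line TB with TQ:QB = 5:3 ⇒ Q = (5/4, 25/8)
2·[WYE] = -14, 2·[QET] = -35/24
[WYE]:[QET] = -14:-35/24 = 48/5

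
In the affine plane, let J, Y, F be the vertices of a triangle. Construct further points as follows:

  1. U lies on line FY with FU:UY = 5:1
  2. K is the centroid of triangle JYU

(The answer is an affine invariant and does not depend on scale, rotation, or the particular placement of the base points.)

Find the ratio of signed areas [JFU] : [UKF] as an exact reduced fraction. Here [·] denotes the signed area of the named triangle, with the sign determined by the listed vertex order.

Assign J = (0, 0), Y = (1, 0), F = (0, 1) — the answer is frame-independent, so this choice is without loss of generality.
1. U lies on line FY with FU:UY = 5:1 ⇒ U = (5/6, 1/6)
2. K is the centroid of triangle JYU ⇒ K = (11/18, 1/18)
2·[JFU] = -5/6, 2·[UKF] = -5/18
[JFU]:[UKF] = -5/6:-5/18 = 3

[JFU]:[UKF] = 3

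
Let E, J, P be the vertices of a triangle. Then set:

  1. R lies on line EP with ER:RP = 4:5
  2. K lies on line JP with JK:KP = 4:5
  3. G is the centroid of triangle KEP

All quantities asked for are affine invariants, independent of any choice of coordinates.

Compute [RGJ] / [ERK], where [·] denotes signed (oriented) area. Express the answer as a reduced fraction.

Set E = (0, 0), J = (1, 0), P = (0, 1); any affine frame gives the same invariant.
1. R lies on line EP with ER:RP = 4:5 ⇒ R = (0, 4/9)
2. K lies on line JP with JK:KP = 4:5 ⇒ K = (5/9, 4/9)
3. G is the centroid of triangle KEP ⇒ G = (5/27, 13/27)
2·[RGJ] = -29/243, 2·[ERK] = -20/81
[RGJ]:[ERK] = -29/243:-20/81 = 29/60

[RGJ]:[ERK] = 29/60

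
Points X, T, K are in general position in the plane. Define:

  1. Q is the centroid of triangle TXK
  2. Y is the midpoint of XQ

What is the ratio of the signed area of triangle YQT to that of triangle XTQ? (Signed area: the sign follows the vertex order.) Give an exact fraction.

[YQT]:[XTQ] = -1/2

Assign X = (0, 0), T = (1, 0), K = (0, 1) — the answer is frame-independent, so this choice is without loss of generality.
1. Q is the centroid of triangle TXK ⇒ Q = (1/3, 1/3)
2. Y is the midpoint of XQ ⇒ Y = (1/6, 1/6)
2·[YQT] = -1/6, 2·[XTQ] = 1/3
[YQT]:[XTQ] = -1/6:1/3 = -1/2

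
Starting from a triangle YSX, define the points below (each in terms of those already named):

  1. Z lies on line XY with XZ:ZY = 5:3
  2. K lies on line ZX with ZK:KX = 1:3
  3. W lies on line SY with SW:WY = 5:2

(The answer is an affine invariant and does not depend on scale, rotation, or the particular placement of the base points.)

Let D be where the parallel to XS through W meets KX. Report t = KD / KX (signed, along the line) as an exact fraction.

Set Y = (0, 0), S = (1, 0), X = (0, 1); any affine frame gives the same invariant.
1. Z lies on line XY with XZ:ZY = 5:3 ⇒ Z = (0, 3/8)
2. K lies on line ZX with ZK:KX = 1:3 ⇒ K = (0, 17/32)
3. W lies on line SY with SW:WY = 5:2 ⇒ W = (2/7, 0)
through W parallel to XS: direction (1, -1); meets KX at D = (0, 2/7)
D = K + t·(X−K) with t = -11/21

t = -11/21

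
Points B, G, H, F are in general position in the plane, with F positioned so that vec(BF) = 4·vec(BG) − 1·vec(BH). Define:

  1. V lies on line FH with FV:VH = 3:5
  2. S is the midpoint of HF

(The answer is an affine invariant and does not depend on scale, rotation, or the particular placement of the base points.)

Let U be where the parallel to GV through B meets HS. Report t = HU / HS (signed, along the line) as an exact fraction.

t = 3/2

Assign B = (0, 0), G = (1, 0), H = (0, 1), F = (4, -1) — the answer is frame-independent, so this choice is without loss of generality.
1. V lies on line FH with FV:VH = 3:5 ⇒ V = (5/2, -1/4)
2. S is the midpoint of HF ⇒ S = (2, 0)
through B parallel to GV: direction (3/2, -1/4); meets HS at U = (3, -1/2)
U = H + t·(S−H) with t = 3/2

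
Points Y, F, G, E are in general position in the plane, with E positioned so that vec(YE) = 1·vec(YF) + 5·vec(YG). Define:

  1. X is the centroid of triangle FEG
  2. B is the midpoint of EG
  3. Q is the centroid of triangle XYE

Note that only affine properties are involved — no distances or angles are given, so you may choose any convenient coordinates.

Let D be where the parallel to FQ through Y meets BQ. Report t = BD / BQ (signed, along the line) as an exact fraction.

Choose coordinates Y = (0, 0), F = (1, 0), G = (0, 1), E = (1, 5).
1. X is the centroid of triangle FEG ⇒ X = (2/3, 2)
2. B is the midpoint of EG ⇒ B = (1/2, 3)
3. Q is the centroid of triangle XYE ⇒ Q = (5/9, 7/3)
through Y parallel to FQ: direction (-4/9, 7/3); meets BQ at D = (4/3, -7)
D = B + t·(Q−B) with t = 15

t = 15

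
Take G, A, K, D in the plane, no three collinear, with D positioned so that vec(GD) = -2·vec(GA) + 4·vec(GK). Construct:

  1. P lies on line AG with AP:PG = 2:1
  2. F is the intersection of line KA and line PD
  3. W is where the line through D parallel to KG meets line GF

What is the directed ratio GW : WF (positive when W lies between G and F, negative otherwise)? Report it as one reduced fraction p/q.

Work in coordinates with G = (0, 0), A = (1, 0), K = (0, 1), D = (-2, 4).
1. P lies on line AG with AP:PG = 2:1 ⇒ P = (1/3, 0)
2. F is the intersection of line KA and line PD ⇒ F = (-3/5, 8/5)
3. W is where the line through D parallel to KG meets line GF ⇒ W = (-2, 16/3)
W = G + t·(F−G) with t = 10/3, so GW:WF = t:(1−t) = 10/3:-7/3

GW:WF = -10/7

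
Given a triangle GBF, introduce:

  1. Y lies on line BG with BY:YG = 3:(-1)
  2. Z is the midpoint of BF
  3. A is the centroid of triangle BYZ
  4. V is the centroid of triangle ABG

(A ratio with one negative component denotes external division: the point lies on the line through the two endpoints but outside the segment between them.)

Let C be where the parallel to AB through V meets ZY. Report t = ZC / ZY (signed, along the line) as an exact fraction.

t = 11/18

Work in coordinates with G = (0, 0), B = (1, 0), F = (0, 1).
1. Y lies on line BG with BY:YG = 3:(-1) ⇒ Y = (-1/2, 0)
2. Z is the midpoint of BF ⇒ Z = (1/2, 1/2)
3. A is the centroid of triangle BYZ ⇒ A = (1/3, 1/6)
4. V is the centroid of triangle ABG ⇒ V = (4/9, 1/18)
through V parallel to AB: direction (2/3, -1/6); meets ZY at C = (-1/9, 7/36)
C = Z + t·(Y−Z) with t = 11/18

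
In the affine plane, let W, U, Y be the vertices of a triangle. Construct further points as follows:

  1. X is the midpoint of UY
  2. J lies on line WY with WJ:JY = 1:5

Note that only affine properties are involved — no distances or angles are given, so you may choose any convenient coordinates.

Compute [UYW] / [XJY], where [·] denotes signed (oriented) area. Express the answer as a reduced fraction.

Choose coordinates W = (0, 0), U = (1, 0), Y = (0, 1).
1. X is the midpoint of UY ⇒ X = (1/2, 1/2)
2. J lies on line WY with WJ:JY = 1:5 ⇒ J = (0, 1/6)
2·[UYW] = 1, 2·[XJY] = -5/12
[UYW]:[XJY] = 1:-5/12 = -12/5

[UYW]:[XJY] = -12/5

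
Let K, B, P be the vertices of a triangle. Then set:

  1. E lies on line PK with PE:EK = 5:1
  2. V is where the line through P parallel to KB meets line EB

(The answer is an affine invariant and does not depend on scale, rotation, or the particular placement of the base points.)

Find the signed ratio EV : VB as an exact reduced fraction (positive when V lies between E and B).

EV:VB = -5/6

Work in coordinates with K = (0, 0), B = (1, 0), P = (0, 1).
1. E lies on line PK with PE:EK = 5:1 ⇒ E = (0, 1/6)
2. V is where the line through P parallel to KB meets line EB ⇒ V = (-5, 1)
V = E + t·(B−E) with t = -5, so EV:VB = t:(1−t) = -5:6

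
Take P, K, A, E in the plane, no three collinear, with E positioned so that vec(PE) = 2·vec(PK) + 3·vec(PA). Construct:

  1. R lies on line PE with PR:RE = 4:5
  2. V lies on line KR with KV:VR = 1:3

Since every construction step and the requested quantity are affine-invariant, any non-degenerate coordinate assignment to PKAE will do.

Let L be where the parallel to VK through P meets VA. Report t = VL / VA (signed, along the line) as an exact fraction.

t = 12/11

Work in coordinates with P = (0, 0), K = (1, 0), A = (0, 1), E = (2, 3).
1. R lies on line PE with PR:RE = 4:5 ⇒ R = (8/9, 4/3)
2. V lies on line KR with KV:VR = 1:3 ⇒ V = (35/36, 1/3)
through P parallel to VK: direction (1/36, -1/3); meets VA at L = (-35/396, 35/33)
L = V + t·(A−V) with t = 12/11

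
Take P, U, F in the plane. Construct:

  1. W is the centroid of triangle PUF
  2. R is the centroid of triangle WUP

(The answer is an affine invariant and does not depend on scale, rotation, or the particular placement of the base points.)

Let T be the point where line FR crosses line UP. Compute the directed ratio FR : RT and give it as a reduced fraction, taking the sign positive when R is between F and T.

Assign P = (0, 0), U = (1, 0), F = (0, 1) — the answer is frame-independent, so this choice is without loss of generality.
1. W is the centroid of triangle PUF ⇒ W = (1/3, 1/3)
2. R is the centroid of triangle WUP ⇒ R = (4/9, 1/9)
line FR meets UP at T = (1/2, 0)
R = F + t·(T−F) with t = 8/9, so FR:RT = 8/9:1/9

FR:RT = 8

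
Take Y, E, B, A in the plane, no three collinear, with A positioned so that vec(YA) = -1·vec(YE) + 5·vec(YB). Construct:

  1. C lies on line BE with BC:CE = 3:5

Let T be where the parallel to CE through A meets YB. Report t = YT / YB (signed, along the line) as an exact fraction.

Choose coordinates Y = (0, 0), E = (1, 0), B = (0, 1), A = (-1, 5).
1. C lies on line BE with BC:CE = 3:5 ⇒ C = (3/8, 5/8)
through A parallel to CE: direction (5/8, -5/8); meets YB at T = (0, 4)
T = Y + t·(B−Y) with t = 4

t = 4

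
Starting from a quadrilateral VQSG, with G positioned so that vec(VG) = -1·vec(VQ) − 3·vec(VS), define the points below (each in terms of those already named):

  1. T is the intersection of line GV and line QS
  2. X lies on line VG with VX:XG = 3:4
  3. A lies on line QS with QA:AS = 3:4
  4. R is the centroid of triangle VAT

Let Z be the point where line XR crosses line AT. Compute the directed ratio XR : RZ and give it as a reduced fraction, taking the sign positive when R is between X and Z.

Set V = (0, 0), Q = (1, 0), S = (0, 1), G = (-1, -3); any affine frame gives the same invariant.
1. T is the intersection of line GV and line QS ⇒ T = (1/4, 3/4)
2. X lies on line VG with VX:XG = 3:4 ⇒ X = (-3/7, -9/7)
3. A lies on line QS with QA:AS = 3:4 ⇒ A = (4/7, 3/7)
4. R is the centroid of triangle VAT ⇒ R = (23/84, 11/28)
line XR meets AT at Z = (521/1400, 879/1400)
R = X + t·(Z−X) with t = 50/57, so XR:RZ = 50/57:7/57

XR:RZ = 50/7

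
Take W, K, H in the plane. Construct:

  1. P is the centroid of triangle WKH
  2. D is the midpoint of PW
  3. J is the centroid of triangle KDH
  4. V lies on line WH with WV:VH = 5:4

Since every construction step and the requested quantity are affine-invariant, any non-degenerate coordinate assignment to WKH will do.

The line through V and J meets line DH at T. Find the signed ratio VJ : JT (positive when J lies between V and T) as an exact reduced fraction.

VJ:JT = -4/3

Assign W = (0, 0), K = (1, 0), H = (0, 1) — the answer is frame-independent, so this choice is without loss of generality.
1. P is the centroid of triangle WKH ⇒ P = (1/3, 1/3)
2. D is the midpoint of PW ⇒ D = (1/6, 1/6)
3. J is the centroid of triangle KDH ⇒ J = (7/18, 7/18)
4. V lies on line WH with WV:VH = 5:4 ⇒ V = (0, 5/9)
line VJ meets DH at T = (7/72, 37/72)
J = V + t·(T−V) with t = 4, so VJ:JT = 4:-3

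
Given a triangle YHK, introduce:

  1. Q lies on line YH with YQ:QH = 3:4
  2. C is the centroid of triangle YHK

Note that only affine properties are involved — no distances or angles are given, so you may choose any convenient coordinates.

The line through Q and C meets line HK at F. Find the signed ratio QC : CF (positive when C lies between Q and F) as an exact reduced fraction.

QC:CF = 5/7

Choose coordinates Y = (0, 0), H = (1, 0), K = (0, 1).
1. Q lies on line YH with YQ:QH = 3:4 ⇒ Q = (3/7, 0)
2. C is the centroid of triangle YHK ⇒ C = (1/3, 1/3)
line QC meets HK at F = (1/5, 4/5)
C = Q + t·(F−Q) with t = 5/12, so QC:CF = 5/12:7/12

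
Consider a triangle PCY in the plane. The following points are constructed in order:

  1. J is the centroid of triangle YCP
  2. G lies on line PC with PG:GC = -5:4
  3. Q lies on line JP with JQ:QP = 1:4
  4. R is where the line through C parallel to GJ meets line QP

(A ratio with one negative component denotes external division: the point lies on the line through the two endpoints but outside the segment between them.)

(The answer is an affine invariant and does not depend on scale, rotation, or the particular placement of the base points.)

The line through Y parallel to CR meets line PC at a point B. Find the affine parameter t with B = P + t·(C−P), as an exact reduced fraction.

t = 14

Work in coordinates with P = (0, 0), C = (1, 0), Y = (0, 1).
1. J is the centroid of triangle YCP ⇒ J = (1/3, 1/3)
2. G lies on line PC with PG:GC = -5:4 ⇒ G = (5, 0)
3. Q lies on line JP with JQ:QP = 1:4 ⇒ Q = (4/15, 4/15)
4. R is where the line through C parallel to GJ meets line QP ⇒ R = (1/15, 1/15)
through Y parallel to CR: direction (-14/15, 1/15); meets PC at B = (14, 0)
B = P + t·(C−P) with t = 14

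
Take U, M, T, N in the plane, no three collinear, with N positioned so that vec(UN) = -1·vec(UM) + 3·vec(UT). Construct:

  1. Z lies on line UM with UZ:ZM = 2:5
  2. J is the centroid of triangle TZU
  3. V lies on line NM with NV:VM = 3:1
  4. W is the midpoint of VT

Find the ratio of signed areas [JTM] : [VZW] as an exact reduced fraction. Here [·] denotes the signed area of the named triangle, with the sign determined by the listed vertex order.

Set U = (0, 0), M = (1, 0), T = (0, 1), N = (-1, 3); any affine frame gives the same invariant.
1. Z lies on line UM with UZ:ZM = 2:5 ⇒ Z = (2/7, 0)
2. J is the centroid of triangle TZU ⇒ J = (2/21, 1/3)
3. V lies on line NM with NV:VM = 3:1 ⇒ V = (1/2, 3/4)
4. W is the midpoint of VT ⇒ W = (1/4, 7/8)
2·[JTM] = -4/7, 2·[VZW] = -3/14
[JTM]:[VZW] = -4/7:-3/14 = 8/3

[JTM]:[VZW] = 8/3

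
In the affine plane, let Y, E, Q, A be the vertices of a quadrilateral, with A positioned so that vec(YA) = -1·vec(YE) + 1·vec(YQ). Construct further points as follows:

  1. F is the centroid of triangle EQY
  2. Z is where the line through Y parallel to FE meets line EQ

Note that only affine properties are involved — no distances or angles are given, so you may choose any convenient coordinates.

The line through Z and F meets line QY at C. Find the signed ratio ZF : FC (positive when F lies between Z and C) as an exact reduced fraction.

ZF:FC = 5

Set Y = (0, 0), E = (1, 0), Q = (0, 1), A = (-1, 1); any affine frame gives the same invariant.
1. F is the centroid of triangle EQY ⇒ F = (1/3, 1/3)
2. Z is where the line through Y parallel to FE meets line EQ ⇒ Z = (2, -1)
line ZF meets QY at C = (0, 3/5)
F = Z + t·(C−Z) with t = 5/6, so ZF:FC = 5/6:1/6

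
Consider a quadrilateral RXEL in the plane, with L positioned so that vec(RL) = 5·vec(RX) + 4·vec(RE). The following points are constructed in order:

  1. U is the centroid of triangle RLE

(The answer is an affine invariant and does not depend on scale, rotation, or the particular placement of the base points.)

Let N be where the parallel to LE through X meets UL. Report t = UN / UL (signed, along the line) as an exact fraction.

Assign R = (0, 0), X = (1, 0), E = (0, 1), L = (5, 4) — the answer is frame-independent, so this choice is without loss of generality.
1. U is the centroid of triangle RLE ⇒ U = (5/3, 5/3)
through X parallel to LE: direction (-5, -3); meets UL at N = (-11, -36/5)
N = U + t·(L−U) with t = -19/5

t = -19/5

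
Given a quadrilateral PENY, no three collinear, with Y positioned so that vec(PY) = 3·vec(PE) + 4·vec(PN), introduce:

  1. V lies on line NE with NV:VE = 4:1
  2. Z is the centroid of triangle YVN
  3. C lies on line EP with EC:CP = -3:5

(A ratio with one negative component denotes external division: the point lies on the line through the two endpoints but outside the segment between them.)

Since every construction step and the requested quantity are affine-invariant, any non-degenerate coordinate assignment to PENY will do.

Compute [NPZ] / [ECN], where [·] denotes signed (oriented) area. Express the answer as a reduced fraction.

[NPZ]:[ECN] = 38/45

Choose coordinates P = (0, 0), E = (1, 0), N = (0, 1), Y = (3, 4).
1. V lies on line NE with NV:VE = 4:1 ⇒ V = (4/5, 1/5)
2. Z is the centroid of triangle YVN ⇒ Z = (19/15, 26/15)
3. C lies on line EP with EC:CP = -3:5 ⇒ C = (5/2, 0)
2·[NPZ] = 19/15, 2·[ECN] = 3/2
[NPZ]:[ECN] = 19/15:3/2 = 38/45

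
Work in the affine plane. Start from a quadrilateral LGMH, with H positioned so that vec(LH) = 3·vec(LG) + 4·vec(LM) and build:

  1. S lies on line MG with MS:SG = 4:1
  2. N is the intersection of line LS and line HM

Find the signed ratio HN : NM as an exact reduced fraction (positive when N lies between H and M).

HN:NM = -13/4

Work in coordinates with L = (0, 0), G = (1, 0), M = (0, 1), H = (3, 4).
1. S lies on line MG with MS:SG = 4:1 ⇒ S = (4/5, 1/5)
2. N is the intersection of line LS and line HM ⇒ N = (-4/3, -1/3)
N = H + t·(M−H) with t = 13/9, so HN:NM = t:(1−t) = 13/9:-4/9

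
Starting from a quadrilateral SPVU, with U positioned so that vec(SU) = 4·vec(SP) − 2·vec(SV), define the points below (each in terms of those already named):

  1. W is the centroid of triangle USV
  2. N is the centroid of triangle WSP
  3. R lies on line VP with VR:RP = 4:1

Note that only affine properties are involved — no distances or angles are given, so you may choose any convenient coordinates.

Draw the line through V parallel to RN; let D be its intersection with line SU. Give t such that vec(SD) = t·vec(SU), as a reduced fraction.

t = -1/58

Assign S = (0, 0), P = (1, 0), V = (0, 1), U = (4, -2) — the answer is frame-independent, so this choice is without loss of generality.
1. W is the centroid of triangle USV ⇒ W = (4/3, -1/3)
2. N is the centroid of triangle WSP ⇒ N = (7/9, -1/9)
3. R lies on line VP with VR:RP = 4:1 ⇒ R = (4/5, 1/5)
through V parallel to RN: direction (-1/45, -14/45); meets SU at D = (-2/29, 1/29)
D = S + t·(U−S) with t = -1/58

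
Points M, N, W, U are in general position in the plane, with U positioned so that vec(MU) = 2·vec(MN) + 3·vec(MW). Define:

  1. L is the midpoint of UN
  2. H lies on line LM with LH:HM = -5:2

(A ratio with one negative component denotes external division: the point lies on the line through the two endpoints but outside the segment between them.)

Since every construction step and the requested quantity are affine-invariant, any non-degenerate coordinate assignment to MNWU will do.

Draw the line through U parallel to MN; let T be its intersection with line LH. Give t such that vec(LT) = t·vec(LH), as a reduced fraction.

t = -3/5

Set M = (0, 0), N = (1, 0), W = (0, 1), U = (2, 3); any affine frame gives the same invariant.
1. L is the midpoint of UN ⇒ L = (3/2, 3/2)
2. H lies on line LM with LH:HM = -5:2 ⇒ H = (-1, -1)
through U parallel to MN: direction (1, 0); meets LH at T = (3, 3)
T = L + t·(H−L) with t = -3/5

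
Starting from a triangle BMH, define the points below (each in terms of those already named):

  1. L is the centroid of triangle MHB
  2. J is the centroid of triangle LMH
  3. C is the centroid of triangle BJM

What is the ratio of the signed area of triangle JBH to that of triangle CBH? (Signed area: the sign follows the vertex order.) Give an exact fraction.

[JBH]:[CBH] = 12/13

Assign B = (0, 0), M = (1, 0), H = (0, 1) — the answer is frame-independent, so this choice is without loss of generality.
1. L is the centroid of triangle MHB ⇒ L = (1/3, 1/3)
2. J is the centroid of triangle LMH ⇒ J = (4/9, 4/9)
3. C is the centroid of triangle BJM ⇒ C = (13/27, 4/27)
2·[JBH] = -4/9, 2·[CBH] = -13/27
[JBH]:[CBH] = -4/9:-13/27 = 12/13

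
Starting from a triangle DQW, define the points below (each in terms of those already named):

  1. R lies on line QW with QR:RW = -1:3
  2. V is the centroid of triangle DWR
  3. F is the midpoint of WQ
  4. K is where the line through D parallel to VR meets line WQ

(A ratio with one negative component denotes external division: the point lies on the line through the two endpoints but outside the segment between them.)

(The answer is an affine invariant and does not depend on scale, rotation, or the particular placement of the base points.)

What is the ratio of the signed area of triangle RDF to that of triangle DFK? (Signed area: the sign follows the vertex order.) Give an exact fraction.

Assign D = (0, 0), Q = (1, 0), W = (0, 1) — the answer is frame-independent, so this choice is without loss of generality.
1. R lies on line QW with QR:RW = -1:3 ⇒ R = (3/2, -1/2)
2. V is the centroid of triangle DWR ⇒ V = (1/2, 1/6)
3. F is the midpoint of WQ ⇒ F = (1/2, 1/2)
4. K is where the line through D parallel to VR meets line WQ ⇒ K = (3, -2)
2·[RDF] = -1, 2·[DFK] = -5/2
[RDF]:[DFK] = -1:-5/2 = 2/5

[RDF]:[DFK] = 2/5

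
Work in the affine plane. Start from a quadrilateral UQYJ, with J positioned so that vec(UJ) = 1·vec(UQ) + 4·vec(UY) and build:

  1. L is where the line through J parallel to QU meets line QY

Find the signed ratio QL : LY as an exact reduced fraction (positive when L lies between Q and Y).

QL:LY = -4/3

Set U = (0, 0), Q = (1, 0), Y = (0, 1), J = (1, 4); any affine frame gives the same invariant.
1. L is where the line through J parallel to QU meets line QY ⇒ L = (-3, 4)
L = Q + t·(Y−Q) with t = 4, so QL:LY = t:(1−t) = 4:-3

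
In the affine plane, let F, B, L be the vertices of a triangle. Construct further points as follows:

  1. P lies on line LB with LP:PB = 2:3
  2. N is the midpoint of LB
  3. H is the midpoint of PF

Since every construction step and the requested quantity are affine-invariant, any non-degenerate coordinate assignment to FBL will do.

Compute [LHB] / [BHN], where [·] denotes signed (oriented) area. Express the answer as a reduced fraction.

[LHB]:[BHN] = -2

Set F = (0, 0), B = (1, 0), L = (0, 1); any affine frame gives the same invariant.
1. P lies on line LB with LP:PB = 2:3 ⇒ P = (2/5, 3/5)
2. N is the midpoint of LB ⇒ N = (1/2, 1/2)
3. H is the midpoint of PF ⇒ H = (1/5, 3/10)
2·[LHB] = 1/2, 2·[BHN] = -1/4
[LHB]:[BHN] = 1/2:-1/4 = -2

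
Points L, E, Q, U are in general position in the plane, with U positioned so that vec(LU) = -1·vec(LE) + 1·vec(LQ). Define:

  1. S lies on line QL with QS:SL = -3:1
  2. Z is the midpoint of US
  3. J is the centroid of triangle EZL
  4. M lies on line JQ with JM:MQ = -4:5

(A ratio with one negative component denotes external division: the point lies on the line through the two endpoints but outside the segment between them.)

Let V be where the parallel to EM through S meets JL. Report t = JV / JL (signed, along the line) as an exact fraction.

t = 6/7

Set L = (0, 0), E = (1, 0), Q = (0, 1), U = (-1, 1); any affine frame gives the same invariant.
1. S lies on line QL with QS:SL = -3:1 ⇒ S = (0, -1/2)
2. Z is the midpoint of US ⇒ Z = (-1/2, 1/4)
3. J is the centroid of triangle EZL ⇒ J = (1/6, 1/12)
4. M lies on line JQ with JM:MQ = -4:5 ⇒ M = (5/6, -43/12)
through S parallel to EM: direction (-1/6, -43/12); meets JL at V = (1/42, 1/84)
V = J + t·(L−J) with t = 6/7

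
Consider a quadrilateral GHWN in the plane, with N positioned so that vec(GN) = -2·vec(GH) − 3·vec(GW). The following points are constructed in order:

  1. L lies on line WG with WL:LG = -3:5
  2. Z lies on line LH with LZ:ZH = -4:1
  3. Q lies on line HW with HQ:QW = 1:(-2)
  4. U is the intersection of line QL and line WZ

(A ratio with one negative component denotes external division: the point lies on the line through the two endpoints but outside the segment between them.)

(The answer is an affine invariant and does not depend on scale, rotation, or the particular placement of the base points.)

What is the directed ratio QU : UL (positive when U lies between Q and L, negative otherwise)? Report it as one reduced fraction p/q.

QU:UL = -1/2

Choose coordinates G = (0, 0), H = (1, 0), W = (0, 1), N = (-2, -3).
1. L lies on line WG with WL:LG = -3:5 ⇒ L = (0, 5/2)
2. Z lies on line LH with LZ:ZH = -4:1 ⇒ Z = (4/3, -5/6)
3. Q lies on line HW with HQ:QW = 1:(-2) ⇒ Q = (2, -1)
4. U is the intersection of line QL and line WZ ⇒ U = (4, -9/2)
U = Q + t·(L−Q) with t = -1, so QU:UL = t:(1−t) = -1:2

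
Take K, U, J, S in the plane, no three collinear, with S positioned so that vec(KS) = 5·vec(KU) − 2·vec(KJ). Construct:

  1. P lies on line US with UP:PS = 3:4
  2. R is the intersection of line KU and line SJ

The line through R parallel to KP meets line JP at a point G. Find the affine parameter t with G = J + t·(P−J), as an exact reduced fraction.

Set K = (0, 0), U = (1, 0), J = (0, 1), S = (5, -2); any affine frame gives the same invariant.
1. P lies on line US with UP:PS = 3:4 ⇒ P = (19/7, -6/7)
2. R is the intersection of line KU and line SJ ⇒ R = (5/3, 0)
through R parallel to KP: direction (19/7, -6/7); meets JP at G = (9/7, 16/133)
G = J + t·(P−J) with t = 9/19

t = 9/19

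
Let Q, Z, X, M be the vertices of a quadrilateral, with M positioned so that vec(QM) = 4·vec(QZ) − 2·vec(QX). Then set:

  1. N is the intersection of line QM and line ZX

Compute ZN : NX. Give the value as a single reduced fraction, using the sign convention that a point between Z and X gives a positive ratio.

Set Q = (0, 0), Z = (1, 0), X = (0, 1), M = (4, -2); any affine frame gives the same invariant.
1. N is the intersection of line QM and line ZX ⇒ N = (2, -1)
N = Z + t·(X−Z) with t = -1, so ZN:NX = t:(1−t) = -1:2

ZN:NX = -1/2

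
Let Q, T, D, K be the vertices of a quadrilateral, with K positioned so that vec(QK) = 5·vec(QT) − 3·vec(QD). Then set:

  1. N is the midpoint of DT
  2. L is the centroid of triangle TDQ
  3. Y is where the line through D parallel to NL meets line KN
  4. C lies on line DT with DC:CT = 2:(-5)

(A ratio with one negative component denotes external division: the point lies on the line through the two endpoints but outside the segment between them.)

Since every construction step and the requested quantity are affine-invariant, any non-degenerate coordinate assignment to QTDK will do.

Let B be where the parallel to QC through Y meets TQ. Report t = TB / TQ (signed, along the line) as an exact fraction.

t = 11/16

Set Q = (0, 0), T = (1, 0), D = (0, 1), K = (5, -3); any affine frame gives the same invariant.
1. N is the midpoint of DT ⇒ N = (1/2, 1/2)
2. L is the centroid of triangle TDQ ⇒ L = (1/3, 1/3)
3. Y is where the line through D parallel to NL meets line KN ⇒ Y = (-1/16, 15/16)
4. C lies on line DT with DC:CT = 2:(-5) ⇒ C = (-2/3, 5/3)
through Y parallel to QC: direction (-2/3, 5/3); meets TQ at B = (5/16, 0)
B = T + t·(Q−T) with t = 11/16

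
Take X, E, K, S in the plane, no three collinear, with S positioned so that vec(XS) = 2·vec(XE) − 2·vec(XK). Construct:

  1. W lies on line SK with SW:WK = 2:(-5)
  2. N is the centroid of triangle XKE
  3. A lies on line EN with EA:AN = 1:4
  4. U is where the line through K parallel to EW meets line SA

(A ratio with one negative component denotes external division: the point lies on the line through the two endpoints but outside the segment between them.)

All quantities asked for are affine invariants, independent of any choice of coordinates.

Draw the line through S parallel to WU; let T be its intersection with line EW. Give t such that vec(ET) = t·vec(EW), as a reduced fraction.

Choose coordinates X = (0, 0), E = (1, 0), K = (0, 1), S = (2, -2).
1. W lies on line SK with SW:WK = 2:(-5) ⇒ W = (10/3, -4)
2. N is the centroid of triangle XKE ⇒ N = (1/3, 1/3)
3. A lies on line EN with EA:AN = 1:4 ⇒ A = (13/15, 1/15)
4. U is where the line through K parallel to EW meets line SA ⇒ U = (77/13, -119/13)
through S parallel to WU: direction (101/39, -67/13); meets EW at T = (188/195, 4/65)
T = E + t·(W−E) with t = -1/65

t = -1/65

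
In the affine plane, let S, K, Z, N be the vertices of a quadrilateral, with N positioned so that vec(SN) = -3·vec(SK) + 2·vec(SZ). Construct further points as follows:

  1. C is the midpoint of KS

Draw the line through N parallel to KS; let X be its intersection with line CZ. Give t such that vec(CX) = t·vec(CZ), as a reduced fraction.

t = 2

Assign S = (0, 0), K = (1, 0), Z = (0, 1), N = (-3, 2) — the answer is frame-independent, so this choice is without loss of generality.
1. C is the midpoint of KS ⇒ C = (1/2, 0)
through N parallel to KS: direction (-1, 0); meets CZ at X = (-1/2, 2)
X = C + t·(Z−C) with t = 2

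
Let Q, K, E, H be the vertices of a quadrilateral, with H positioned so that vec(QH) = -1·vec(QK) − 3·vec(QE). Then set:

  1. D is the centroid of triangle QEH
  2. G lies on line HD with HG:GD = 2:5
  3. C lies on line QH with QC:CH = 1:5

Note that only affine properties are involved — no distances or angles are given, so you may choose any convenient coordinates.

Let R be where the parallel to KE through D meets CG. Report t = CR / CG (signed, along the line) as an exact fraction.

t = 7/52

Work in coordinates with Q = (0, 0), K = (1, 0), E = (0, 1), H = (-1, -3).
1. D is the centroid of triangle QEH ⇒ D = (-1/3, -2/3)
2. G lies on line HD with HG:GD = 2:5 ⇒ G = (-17/21, -7/3)
3. C lies on line QH with QC:CH = 1:5 ⇒ C = (-1/6, -1/2)
through D parallel to KE: direction (-1, 1); meets CG at R = (-79/312, -233/312)
R = C + t·(G−C) with t = 7/52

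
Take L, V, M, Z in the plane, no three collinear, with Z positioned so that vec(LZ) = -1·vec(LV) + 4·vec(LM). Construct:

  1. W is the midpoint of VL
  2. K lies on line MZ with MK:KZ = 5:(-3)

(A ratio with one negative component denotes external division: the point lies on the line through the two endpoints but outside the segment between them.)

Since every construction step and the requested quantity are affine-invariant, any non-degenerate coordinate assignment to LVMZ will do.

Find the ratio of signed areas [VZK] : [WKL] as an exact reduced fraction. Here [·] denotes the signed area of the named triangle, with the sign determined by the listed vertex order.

Set L = (0, 0), V = (1, 0), M = (0, 1), Z = (-1, 4); any affine frame gives the same invariant.
1. W is the midpoint of VL ⇒ W = (1/2, 0)
2. K lies on line MZ with MK:KZ = 5:(-3) ⇒ K = (-5/2, 17/2)
2·[VZK] = -3, 2·[WKL] = 17/4
[VZK]:[WKL] = -3:17/4 = -12/17

[VZK]:[WKL] = -12/17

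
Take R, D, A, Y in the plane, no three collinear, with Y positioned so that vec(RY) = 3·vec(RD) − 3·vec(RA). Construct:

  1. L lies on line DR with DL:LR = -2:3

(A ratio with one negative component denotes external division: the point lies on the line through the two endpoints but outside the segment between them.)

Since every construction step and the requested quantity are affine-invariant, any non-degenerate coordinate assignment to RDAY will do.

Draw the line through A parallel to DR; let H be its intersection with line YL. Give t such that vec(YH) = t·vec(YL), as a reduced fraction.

t = 4/3

Choose coordinates R = (0, 0), D = (1, 0), A = (0, 1), Y = (3, -3).
1. L lies on line DR with DL:LR = -2:3 ⇒ L = (3, 0)
through A parallel to DR: direction (-1, 0); meets YL at H = (3, 1)
H = Y + t·(L−Y) with t = 4/3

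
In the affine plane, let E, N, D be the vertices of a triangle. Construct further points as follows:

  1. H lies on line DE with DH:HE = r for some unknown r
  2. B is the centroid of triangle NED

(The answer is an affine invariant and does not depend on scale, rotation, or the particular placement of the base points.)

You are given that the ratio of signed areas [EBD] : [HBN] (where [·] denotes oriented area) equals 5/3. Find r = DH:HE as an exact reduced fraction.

r = 1/4

Choose coordinates E = (0, 0), N = (1, 0), D = (0, 1).
1. With DH:HE = r, write λ = r/(r+1) so H = D + λ·(E−D); H is affine-linear in λ
2. B is the centroid of triangle NED ⇒ B = (1/3, 1/3)
Every point depending on H is an affine combination of H and λ-independent points, so each such coordinate is linear in λ; the λ² term in each signed area is a multiple of (E−D)×(E−D) = 0, so 2·[EBD] and 2·[HBN] are each linear in λ. Evaluating at λ=0 and λ=1:
  2·[EBD] = 1/3,   2·[HBN] = -2/3·λ + 1/3
So [EBD]:[HBN] = (1/3) / (-2/3·λ + 1/3). Setting this equal to 5/3:
  1/3 = 5/3·(-2/3·λ + 1/3)  ⇒  λ = 1/5
Then r = λ/(1−λ) = (1/5)/(4/5) = 1/4. Check: with r = 1/4, H = (0, 4/5) and [EBD]:[HBN] = 5/3 as required.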